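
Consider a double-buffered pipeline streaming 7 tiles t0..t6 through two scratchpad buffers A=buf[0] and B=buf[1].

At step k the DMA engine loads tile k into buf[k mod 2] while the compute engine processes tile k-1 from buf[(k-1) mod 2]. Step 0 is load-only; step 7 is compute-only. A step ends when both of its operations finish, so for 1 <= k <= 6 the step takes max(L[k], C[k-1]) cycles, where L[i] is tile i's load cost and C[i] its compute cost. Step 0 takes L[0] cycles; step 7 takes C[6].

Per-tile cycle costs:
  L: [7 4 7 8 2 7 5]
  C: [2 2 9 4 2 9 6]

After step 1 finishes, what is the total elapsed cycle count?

step 0: L[0]=7 → dur=7, Σ=7 | A=load:t0 B=idle [load-only]
step 1: L[1]=4 C[0]=2 → dur=4, Σ=11 | A=compute:t0 B=load:t1 [load-bound]
step 2: L[2]=7 C[1]=2 → dur=7, Σ=18 | A=load:t2 B=compute:t1 [load-bound]
step 3: L[3]=8 C[2]=9 → dur=9, Σ=27 | A=compute:t2 B=load:t3 [compute-bound]
step 4: L[4]=2 C[3]=4 → dur=4, Σ=31 | A=load:t4 B=compute:t3 [compute-bound]
step 5: L[5]=7 C[4]=2 → dur=7, Σ=38 | A=compute:t4 B=load:t5 [load-bound]
step 6: L[6]=5 C[5]=9 → dur=9, Σ=47 | A=load:t6 B=compute:t5 [compute-bound]
step 7: C[6]=6 → dur=6, Σ=53 | A=compute:t6 B=idle [compute-only]

end_cycle[1] = 11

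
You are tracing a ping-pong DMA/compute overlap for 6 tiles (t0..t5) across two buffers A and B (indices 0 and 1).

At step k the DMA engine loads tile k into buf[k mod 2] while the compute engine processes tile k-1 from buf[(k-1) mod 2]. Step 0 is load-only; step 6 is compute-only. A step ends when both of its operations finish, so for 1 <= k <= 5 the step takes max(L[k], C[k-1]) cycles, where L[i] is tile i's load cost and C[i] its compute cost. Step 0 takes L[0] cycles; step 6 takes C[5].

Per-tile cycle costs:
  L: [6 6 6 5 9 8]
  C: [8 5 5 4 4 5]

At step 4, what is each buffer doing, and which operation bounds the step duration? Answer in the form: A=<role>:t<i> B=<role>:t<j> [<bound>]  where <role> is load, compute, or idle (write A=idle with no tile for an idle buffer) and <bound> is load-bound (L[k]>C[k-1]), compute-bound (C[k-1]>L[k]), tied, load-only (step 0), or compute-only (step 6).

step 4: A=load:t4 B=compute:t3 [load-bound]

step 0: L[0]=6 → dur=6, Σ=6 | A=load:t0 B=idle [load-only]
step 1: L[1]=6 C[0]=8 → dur=8, Σ=14 | A=compute:t0 B=load:t1 [compute-bound]
step 2: L[2]=6 C[1]=5 → dur=6, Σ=20 | A=load:t2 B=compute:t1 [load-bound]
step 3: L[3]=5 C[2]=5 → dur=5, Σ=25 | A=compute:t2 B=load:t3 [tied]
step 4: L[4]=9 C[3]=4 → dur=9, Σ=34 | A=load:t4 B=compute:t3 [load-bound]
step 5: L[5]=8 C[4]=4 → dur=8, Σ=42 | A=compute:t4 B=load:t5 [load-bound]
step 6: C[5]=5 → dur=5, Σ=47 | A=idle B=compute:t5 [compute-only]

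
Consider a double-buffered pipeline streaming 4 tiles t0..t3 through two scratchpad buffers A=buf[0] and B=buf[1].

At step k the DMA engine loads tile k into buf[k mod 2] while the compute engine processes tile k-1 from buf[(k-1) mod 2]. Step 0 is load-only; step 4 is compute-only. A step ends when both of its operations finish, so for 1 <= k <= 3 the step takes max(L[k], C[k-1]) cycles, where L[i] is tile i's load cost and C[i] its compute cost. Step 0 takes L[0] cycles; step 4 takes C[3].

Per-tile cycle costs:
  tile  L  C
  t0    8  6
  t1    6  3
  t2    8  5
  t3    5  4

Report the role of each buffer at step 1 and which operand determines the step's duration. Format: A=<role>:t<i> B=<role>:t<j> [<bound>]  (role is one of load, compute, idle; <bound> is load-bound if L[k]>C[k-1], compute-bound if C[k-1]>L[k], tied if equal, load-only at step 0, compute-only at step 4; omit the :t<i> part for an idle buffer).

step 1: A=compute:t0 B=load:t1 [tied]

[0] DMA t0→A (8c) ∥ CU idle ⇒ 8c, clock 8
[1] DMA t1→B (6c) ∥ CU A:t0 (6c) ⇒ 6c, clock 14
[2] DMA t2→A (8c) ∥ CU B:t1 (3c) ⇒ 8c, clock 22
[3] DMA t3→B (5c) ∥ CU A:t2 (5c) ⇒ 5c, clock 27
[4] DMA idle ∥ CU B:t3 (4c) ⇒ 4c, clock 31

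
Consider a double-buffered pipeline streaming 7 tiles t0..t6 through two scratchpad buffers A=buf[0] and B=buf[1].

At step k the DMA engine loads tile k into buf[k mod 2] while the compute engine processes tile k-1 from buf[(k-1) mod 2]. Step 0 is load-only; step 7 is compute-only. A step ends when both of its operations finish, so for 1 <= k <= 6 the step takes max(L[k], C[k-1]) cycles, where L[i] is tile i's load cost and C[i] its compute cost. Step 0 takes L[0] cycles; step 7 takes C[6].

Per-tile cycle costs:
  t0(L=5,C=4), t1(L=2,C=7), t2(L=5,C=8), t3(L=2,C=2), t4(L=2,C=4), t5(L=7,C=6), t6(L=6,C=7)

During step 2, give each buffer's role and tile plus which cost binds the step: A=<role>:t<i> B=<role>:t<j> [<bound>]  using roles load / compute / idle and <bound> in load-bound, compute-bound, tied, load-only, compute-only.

step 2: A=load:t2 B=compute:t1 [compute-bound]

step 0: L[0]=5 → dur=5, Σ=5 | A=load:t0 B=idle [load-only]
step 1: L[1]=2 C[0]=4 → dur=4, Σ=9 | A=compute:t0 B=load:t1 [compute-bound]
step 2: L[2]=5 C[1]=7 → dur=7, Σ=16 | A=load:t2 B=compute:t1 [compute-bound]
step 3: L[3]=2 C[2]=8 → dur=8, Σ=24 | A=compute:t2 B=load:t3 [compute-bound]
step 4: L[4]=2 C[3]=2 → dur=2, Σ=26 | A=load:t4 B=compute:t3 [tied]
step 5: L[5]=7 C[4]=4 → dur=7, Σ=33 | A=compute:t4 B=load:t5 [load-bound]
step 6: L[6]=6 C[5]=6 → dur=6, Σ=39 | A=load:t6 B=compute:t5 [tied]
step 7: C[6]=7 → dur=7, Σ=46 | A=compute:t6 B=idle [compute-only]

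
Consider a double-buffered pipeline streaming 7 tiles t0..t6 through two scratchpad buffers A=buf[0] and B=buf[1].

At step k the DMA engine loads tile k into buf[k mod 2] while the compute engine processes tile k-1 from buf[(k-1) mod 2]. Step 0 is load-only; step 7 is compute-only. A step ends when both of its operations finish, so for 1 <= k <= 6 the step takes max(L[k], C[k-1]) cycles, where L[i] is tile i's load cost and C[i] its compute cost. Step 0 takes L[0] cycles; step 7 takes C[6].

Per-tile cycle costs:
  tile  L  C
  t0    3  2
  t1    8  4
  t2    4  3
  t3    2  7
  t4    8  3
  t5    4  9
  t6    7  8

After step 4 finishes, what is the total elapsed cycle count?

k=0 load=t0/3c comp=- wait=3 total=3
k=1 load=t1/8c comp=t0/2c wait=8 total=11
k=2 load=t2/4c comp=t1/4c wait=4 total=15
k=3 load=t3/2c comp=t2/3c wait=3 total=18
k=4 load=t4/8c comp=t3/7c wait=8 total=26
k=5 load=t5/4c comp=t4/3c wait=4 total=30
k=6 load=t6/7c comp=t5/9c wait=9 total=39
k=7 load=- comp=t6/8c wait=8 total=47

end_cycle[4] = 26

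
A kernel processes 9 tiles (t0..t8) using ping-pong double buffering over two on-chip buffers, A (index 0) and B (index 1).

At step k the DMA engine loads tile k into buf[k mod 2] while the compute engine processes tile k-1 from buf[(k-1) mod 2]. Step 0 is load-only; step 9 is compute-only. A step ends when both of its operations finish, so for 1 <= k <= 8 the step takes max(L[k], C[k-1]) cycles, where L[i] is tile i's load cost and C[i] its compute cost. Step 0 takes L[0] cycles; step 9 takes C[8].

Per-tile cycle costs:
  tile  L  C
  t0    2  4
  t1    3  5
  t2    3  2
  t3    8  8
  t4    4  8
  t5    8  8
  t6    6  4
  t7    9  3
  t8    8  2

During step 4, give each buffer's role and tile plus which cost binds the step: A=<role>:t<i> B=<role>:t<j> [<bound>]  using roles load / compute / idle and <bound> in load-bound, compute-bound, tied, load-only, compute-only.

k=0 load=t0/2c comp=- wait=2 total=2
k=1 load=t1/3c comp=t0/4c wait=4 total=6
k=2 load=t2/3c comp=t1/5c wait=5 total=11
k=3 load=t3/8c comp=t2/2c wait=8 total=19
k=4 load=t4/4c comp=t3/8c wait=8 total=27
k=5 load=t5/8c comp=t4/8c wait=8 total=35
k=6 load=t6/6c comp=t5/8c wait=8 total=43
k=7 load=t7/9c comp=t6/4c wait=9 total=52
k=8 load=t8/8c comp=t7/3c wait=8 total=60
k=9 load=- comp=t8/2c wait=2 total=62

step 4: A=load:t4 B=compute:t3 [compute-bound]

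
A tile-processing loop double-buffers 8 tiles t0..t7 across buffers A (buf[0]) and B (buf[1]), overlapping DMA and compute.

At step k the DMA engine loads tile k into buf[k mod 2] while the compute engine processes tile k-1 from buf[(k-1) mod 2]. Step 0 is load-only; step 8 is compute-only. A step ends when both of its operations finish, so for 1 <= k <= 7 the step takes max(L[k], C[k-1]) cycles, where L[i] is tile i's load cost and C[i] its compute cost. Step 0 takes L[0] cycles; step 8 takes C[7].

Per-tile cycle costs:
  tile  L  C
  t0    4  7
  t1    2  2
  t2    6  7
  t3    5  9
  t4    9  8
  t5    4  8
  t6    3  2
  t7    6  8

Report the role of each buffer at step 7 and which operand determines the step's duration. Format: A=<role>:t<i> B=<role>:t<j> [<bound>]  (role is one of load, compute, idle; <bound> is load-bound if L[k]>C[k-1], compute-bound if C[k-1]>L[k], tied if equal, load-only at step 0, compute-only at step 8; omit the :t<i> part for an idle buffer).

step 7: A=compute:t6 B=load:t7 [load-bound]

[0] DMA t0→A (4c) ∥ CU idle ⇒ 4c, clock 4
[1] DMA t1→B (2c) ∥ CU A:t0 (7c) ⇒ 7c, clock 11
[2] DMA t2→A (6c) ∥ CU B:t1 (2c) ⇒ 6c, clock 17
[3] DMA t3→B (5c) ∥ CU A:t2 (7c) ⇒ 7c, clock 24
[4] DMA t4→A (9c) ∥ CU B:t3 (9c) ⇒ 9c, clock 33
[5] DMA t5→B (4c) ∥ CU A:t4 (8c) ⇒ 8c, clock 41
[6] DMA t6→A (3c) ∥ CU B:t5 (8c) ⇒ 8c, clock 49
[7] DMA t7→B (6c) ∥ CU A:t6 (2c) ⇒ 6c, clock 55
[8] DMA idle ∥ CU B:t7 (8c) ⇒ 8c, clock 63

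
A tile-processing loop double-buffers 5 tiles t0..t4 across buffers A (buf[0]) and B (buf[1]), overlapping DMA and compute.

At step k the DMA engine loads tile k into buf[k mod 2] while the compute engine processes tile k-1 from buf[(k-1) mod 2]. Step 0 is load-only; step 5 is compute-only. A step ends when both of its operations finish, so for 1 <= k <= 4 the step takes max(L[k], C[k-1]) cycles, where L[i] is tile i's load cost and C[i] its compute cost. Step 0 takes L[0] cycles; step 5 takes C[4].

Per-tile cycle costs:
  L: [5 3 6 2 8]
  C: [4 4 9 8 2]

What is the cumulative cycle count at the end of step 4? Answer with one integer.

end_cycle[4] = 32

step 0: L[0]=5 → dur=5, Σ=5 | A=load:t0 B=idle [load-only]
step 1: L[1]=3 C[0]=4 → dur=4, Σ=9 | A=compute:t0 B=load:t1 [compute-bound]
step 2: L[2]=6 C[1]=4 → dur=6, Σ=15 | A=load:t2 B=compute:t1 [load-bound]
step 3: L[3]=2 C[2]=9 → dur=9, Σ=24 | A=compute:t2 B=load:t3 [compute-bound]
step 4: L[4]=8 C[3]=8 → dur=8, Σ=32 | A=load:t4 B=compute:t3 [tied]
step 5: C[4]=2 → dur=2, Σ=34 | A=compute:t4 B=idle [compute-only]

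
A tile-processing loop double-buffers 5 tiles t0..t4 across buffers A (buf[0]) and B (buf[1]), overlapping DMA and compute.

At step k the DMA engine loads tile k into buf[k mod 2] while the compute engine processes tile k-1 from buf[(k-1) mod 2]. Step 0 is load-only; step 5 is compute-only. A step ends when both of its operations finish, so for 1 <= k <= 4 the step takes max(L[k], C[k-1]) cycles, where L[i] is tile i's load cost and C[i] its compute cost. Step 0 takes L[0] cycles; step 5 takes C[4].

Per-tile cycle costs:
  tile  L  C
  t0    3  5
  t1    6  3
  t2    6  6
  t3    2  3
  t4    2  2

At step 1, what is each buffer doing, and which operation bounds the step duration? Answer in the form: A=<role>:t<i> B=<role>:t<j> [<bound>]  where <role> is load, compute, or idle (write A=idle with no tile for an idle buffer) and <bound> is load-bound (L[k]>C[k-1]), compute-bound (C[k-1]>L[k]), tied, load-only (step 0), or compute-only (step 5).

k=0 load=t0/3c comp=- wait=3 total=3
k=1 load=t1/6c comp=t0/5c wait=6 total=9
k=2 load=t2/6c comp=t1/3c wait=6 total=15
k=3 load=t3/2c comp=t2/6c wait=6 total=21
k=4 load=t4/2c comp=t3/3c wait=3 total=24
k=5 load=- comp=t4/2c wait=2 total=26

step 1: A=compute:t0 B=load:t1 [load-bound]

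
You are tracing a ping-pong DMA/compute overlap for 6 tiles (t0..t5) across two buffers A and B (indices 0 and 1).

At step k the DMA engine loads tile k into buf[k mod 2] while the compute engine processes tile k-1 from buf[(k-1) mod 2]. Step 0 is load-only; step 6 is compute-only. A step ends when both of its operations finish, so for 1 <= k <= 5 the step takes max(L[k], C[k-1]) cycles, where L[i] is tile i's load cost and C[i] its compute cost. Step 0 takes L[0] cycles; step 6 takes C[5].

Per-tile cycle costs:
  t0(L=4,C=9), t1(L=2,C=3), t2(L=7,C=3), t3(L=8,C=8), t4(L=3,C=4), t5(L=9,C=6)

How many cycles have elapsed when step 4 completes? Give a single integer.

end_cycle[4] = 36

[0] DMA t0→A (4c) ∥ CU idle ⇒ 4c, clock 4
[1] DMA t1→B (2c) ∥ CU A:t0 (9c) ⇒ 9c, clock 13
[2] DMA t2→A (7c) ∥ CU B:t1 (3c) ⇒ 7c, clock 20
[3] DMA t3→B (8c) ∥ CU A:t2 (3c) ⇒ 8c, clock 28
[4] DMA t4→A (3c) ∥ CU B:t3 (8c) ⇒ 8c, clock 36
[5] DMA t5→B (9c) ∥ CU A:t4 (4c) ⇒ 9c, clock 45
[6] DMA idle ∥ CU B:t5 (6c) ⇒ 6c, clock 51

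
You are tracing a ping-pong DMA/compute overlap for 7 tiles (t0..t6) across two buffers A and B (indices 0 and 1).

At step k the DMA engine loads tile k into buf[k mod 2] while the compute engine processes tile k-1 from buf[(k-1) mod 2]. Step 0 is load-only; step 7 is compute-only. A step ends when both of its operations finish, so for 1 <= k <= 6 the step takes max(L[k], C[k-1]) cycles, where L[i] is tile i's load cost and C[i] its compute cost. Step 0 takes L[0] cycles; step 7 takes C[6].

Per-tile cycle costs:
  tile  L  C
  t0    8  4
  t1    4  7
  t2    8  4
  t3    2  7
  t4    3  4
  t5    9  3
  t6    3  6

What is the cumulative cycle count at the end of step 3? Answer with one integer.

  0. 8=8c; end=8; A:t0 B:-
  1. max(4,4)=4c; end=12; A:t0 B:t1
  2. max(8,7)=8c; end=20; A:t2 B:t1
  3. max(2,4)=4c; end=24; A:t2 B:t3
  4. max(3,7)=7c; end=31; A:t4 B:t3
  5. max(9,4)=9c; end=40; A:t4 B:t5
  6. max(3,3)=3c; end=43; A:t6 B:t5
  7. 6=6c; end=49; A:t6 B:t5

end_cycle[3] = 24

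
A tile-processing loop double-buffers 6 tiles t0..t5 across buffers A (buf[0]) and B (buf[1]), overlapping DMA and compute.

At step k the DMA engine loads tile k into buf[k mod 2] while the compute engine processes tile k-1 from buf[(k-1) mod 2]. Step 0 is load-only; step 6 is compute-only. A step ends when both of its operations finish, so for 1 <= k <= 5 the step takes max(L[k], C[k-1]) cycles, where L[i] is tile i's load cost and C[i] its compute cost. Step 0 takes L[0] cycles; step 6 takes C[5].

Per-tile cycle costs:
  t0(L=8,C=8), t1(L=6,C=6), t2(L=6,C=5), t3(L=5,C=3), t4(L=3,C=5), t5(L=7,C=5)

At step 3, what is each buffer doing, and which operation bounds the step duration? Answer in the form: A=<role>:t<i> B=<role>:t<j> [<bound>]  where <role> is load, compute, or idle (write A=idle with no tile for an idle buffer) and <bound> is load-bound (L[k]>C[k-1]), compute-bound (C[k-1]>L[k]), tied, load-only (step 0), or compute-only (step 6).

step 0: L[0]=8 → dur=8, Σ=8 | A=load:t0 B=idle [load-only]
step 1: L[1]=6 C[0]=8 → dur=8, Σ=16 | A=compute:t0 B=load:t1 [compute-bound]
step 2: L[2]=6 C[1]=6 → dur=6, Σ=22 | A=load:t2 B=compute:t1 [tied]
step 3: L[3]=5 C[2]=5 → dur=5, Σ=27 | A=compute:t2 B=load:t3 [tied]
step 4: L[4]=3 C[3]=3 → dur=3, Σ=30 | A=load:t4 B=compute:t3 [tied]
step 5: L[5]=7 C[4]=5 → dur=7, Σ=37 | A=compute:t4 B=load:t5 [load-bound]
step 6: C[5]=5 → dur=5, Σ=42 | A=idle B=compute:t5 [compute-only]

step 3: A=compute:t2 B=load:t3 [tied]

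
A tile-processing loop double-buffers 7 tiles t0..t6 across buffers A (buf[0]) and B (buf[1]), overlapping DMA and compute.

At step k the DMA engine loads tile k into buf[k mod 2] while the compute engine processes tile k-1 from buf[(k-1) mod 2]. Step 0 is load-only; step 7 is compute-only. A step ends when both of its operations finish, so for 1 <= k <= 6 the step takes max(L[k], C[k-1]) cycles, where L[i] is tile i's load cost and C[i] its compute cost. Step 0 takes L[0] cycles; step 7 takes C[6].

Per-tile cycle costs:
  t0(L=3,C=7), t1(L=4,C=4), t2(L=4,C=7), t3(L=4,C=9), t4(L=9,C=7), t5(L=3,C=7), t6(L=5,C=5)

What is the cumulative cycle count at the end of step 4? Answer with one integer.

step 0: L[0]=3 → dur=3, Σ=3 | A=load:t0 B=idle [load-only]
step 1: L[1]=4 C[0]=7 → dur=7, Σ=10 | A=compute:t0 B=load:t1 [compute-bound]
step 2: L[2]=4 C[1]=4 → dur=4, Σ=14 | A=load:t2 B=compute:t1 [tied]
step 3: L[3]=4 C[2]=7 → dur=7, Σ=21 | A=compute:t2 B=load:t3 [compute-bound]
step 4: L[4]=9 C[3]=9 → dur=9, Σ=30 | A=load:t4 B=compute:t3 [tied]
step 5: L[5]=3 C[4]=7 → dur=7, Σ=37 | A=compute:t4 B=load:t5 [compute-bound]
step 6: L[6]=5 C[5]=7 → dur=7, Σ=44 | A=load:t6 B=compute:t5 [compute-bound]
step 7: C[6]=5 → dur=5, Σ=49 | A=compute:t6 B=idle [compute-only]

end_cycle[4] = 30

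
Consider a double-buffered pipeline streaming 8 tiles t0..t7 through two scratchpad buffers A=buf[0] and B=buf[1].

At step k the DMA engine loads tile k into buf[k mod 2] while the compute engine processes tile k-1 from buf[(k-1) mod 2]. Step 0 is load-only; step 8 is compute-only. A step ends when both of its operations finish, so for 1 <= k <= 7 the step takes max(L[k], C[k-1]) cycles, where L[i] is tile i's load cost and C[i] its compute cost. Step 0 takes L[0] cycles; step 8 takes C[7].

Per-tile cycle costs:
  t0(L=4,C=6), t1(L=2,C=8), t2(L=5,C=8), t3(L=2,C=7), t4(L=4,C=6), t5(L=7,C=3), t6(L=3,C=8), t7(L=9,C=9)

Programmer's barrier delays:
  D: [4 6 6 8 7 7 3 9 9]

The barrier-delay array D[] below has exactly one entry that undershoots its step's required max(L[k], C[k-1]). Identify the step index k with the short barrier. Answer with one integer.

k=0 barrier L[0]=4→4c, D[0]=4 ok
k=1 barrier max(L[1]=2,C[0]=6)→6c, D[1]=6 ok
k=2 barrier max(L[2]=5,C[1]=8)→8c, D[2]=6 SHORT
k=3 barrier max(L[3]=2,C[2]=8)→8c, D[3]=8 ok
k=4 barrier max(L[4]=4,C[3]=7)→7c, D[4]=7 ok
k=5 barrier max(L[5]=7,C[4]=6)→7c, D[5]=7 ok
k=6 barrier max(L[6]=3,C[5]=3)→3c, D[6]=3 ok
k=7 barrier max(L[7]=9,C[6]=8)→9c, D[7]=9 ok
k=8 barrier C[7]=9→9c, D[8]=9 ok

hazard at step 2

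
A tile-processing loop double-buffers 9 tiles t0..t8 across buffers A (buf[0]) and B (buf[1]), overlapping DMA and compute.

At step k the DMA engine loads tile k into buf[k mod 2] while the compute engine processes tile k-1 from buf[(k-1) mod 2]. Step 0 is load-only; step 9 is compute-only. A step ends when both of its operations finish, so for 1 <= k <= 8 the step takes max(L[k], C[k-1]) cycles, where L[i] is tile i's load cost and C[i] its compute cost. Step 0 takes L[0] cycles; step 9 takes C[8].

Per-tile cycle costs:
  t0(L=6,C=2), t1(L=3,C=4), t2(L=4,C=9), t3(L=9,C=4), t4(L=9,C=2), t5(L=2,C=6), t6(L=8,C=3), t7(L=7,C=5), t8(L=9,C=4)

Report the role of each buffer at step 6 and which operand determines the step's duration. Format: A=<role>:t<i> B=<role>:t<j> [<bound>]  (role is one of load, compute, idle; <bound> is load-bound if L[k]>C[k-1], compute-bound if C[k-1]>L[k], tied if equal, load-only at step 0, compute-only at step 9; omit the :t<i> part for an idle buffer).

step 0: L[0]=6 → dur=6, Σ=6 | A=load:t0 B=idle [load-only]
step 1: L[1]=3 C[0]=2 → dur=3, Σ=9 | A=compute:t0 B=load:t1 [load-bound]
step 2: L[2]=4 C[1]=4 → dur=4, Σ=13 | A=load:t2 B=compute:t1 [tied]
step 3: L[3]=9 C[2]=9 → dur=9, Σ=22 | A=compute:t2 B=load:t3 [tied]
step 4: L[4]=9 C[3]=4 → dur=9, Σ=31 | A=load:t4 B=compute:t3 [load-bound]
step 5: L[5]=2 C[4]=2 → dur=2, Σ=33 | A=compute:t4 B=load:t5 [tied]
step 6: L[6]=8 C[5]=6 → dur=8, Σ=41 | A=load:t6 B=compute:t5 [load-bound]
step 7: L[7]=7 C[6]=3 → dur=7, Σ=48 | A=compute:t6 B=load:t7 [load-bound]
step 8: L[8]=9 C[7]=5 → dur=9, Σ=57 | A=load:t8 B=compute:t7 [load-bound]
step 9: C[8]=4 → dur=4, Σ=61 | A=compute:t8 B=idle [compute-only]

step 6: A=load:t6 B=compute:t5 [load-bound]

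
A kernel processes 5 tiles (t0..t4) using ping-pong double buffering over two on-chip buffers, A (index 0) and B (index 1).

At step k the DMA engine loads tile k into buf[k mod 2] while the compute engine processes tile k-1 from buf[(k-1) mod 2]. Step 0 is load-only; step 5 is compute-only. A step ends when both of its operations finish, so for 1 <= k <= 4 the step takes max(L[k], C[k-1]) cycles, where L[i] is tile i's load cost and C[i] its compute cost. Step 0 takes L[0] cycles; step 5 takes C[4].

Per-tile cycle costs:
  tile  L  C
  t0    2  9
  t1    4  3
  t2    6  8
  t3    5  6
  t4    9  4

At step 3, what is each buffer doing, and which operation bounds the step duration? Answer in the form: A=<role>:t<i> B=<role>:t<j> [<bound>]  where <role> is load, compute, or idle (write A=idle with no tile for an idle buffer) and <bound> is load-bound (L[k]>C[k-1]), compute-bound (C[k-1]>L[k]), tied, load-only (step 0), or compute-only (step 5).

step 3: A=compute:t2 B=load:t3 [compute-bound]

k=0 load=t0/2c comp=- wait=2 total=2
k=1 load=t1/4c comp=t0/9c wait=9 total=11
k=2 load=t2/6c comp=t1/3c wait=6 total=17
k=3 load=t3/5c comp=t2/8c wait=8 total=25
k=4 load=t4/9c comp=t3/6c wait=9 total=34
k=5 load=- comp=t4/4c wait=4 total=38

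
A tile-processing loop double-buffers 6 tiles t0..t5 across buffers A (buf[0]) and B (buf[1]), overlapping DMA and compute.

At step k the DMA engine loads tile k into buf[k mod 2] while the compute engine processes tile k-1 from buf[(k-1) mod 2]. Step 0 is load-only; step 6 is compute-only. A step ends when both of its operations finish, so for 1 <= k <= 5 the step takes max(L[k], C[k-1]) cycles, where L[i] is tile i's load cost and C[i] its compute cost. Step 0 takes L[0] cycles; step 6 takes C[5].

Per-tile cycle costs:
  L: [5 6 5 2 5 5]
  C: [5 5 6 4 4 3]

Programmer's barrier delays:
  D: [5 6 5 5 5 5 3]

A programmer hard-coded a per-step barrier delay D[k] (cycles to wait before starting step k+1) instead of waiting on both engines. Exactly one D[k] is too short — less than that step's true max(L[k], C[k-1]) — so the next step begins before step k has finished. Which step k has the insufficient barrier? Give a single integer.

hazard at step 3

k=0 barrier L[0]=5→5c, D[0]=5 ok
k=1 barrier max(L[1]=6,C[0]=5)→6c, D[1]=6 ok
k=2 barrier max(L[2]=5,C[1]=5)→5c, D[2]=5 ok
k=3 barrier max(L[3]=2,C[2]=6)→6c, D[3]=5 SHORT
k=4 barrier max(L[4]=5,C[3]=4)→5c, D[4]=5 ok
k=5 barrier max(L[5]=5,C[4]=4)→5c, D[5]=5 ok
k=6 barrier C[5]=3→3c, D[6]=3 ok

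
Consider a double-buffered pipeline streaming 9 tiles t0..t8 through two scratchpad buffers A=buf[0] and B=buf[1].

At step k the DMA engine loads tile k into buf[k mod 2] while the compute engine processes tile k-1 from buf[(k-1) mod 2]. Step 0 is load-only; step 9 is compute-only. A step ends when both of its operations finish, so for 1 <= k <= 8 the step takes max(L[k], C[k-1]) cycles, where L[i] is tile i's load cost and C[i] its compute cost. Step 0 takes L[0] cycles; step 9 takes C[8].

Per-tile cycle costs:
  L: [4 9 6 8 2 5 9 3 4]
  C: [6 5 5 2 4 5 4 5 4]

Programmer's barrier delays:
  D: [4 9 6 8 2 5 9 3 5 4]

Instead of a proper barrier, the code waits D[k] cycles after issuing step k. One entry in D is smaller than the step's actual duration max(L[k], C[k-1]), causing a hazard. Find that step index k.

hazard at step 7

k=0 barrier L[0]=4→4c, D[0]=4 ok
k=1 barrier max(L[1]=9,C[0]=6)→9c, D[1]=9 ok
k=2 barrier max(L[2]=6,C[1]=5)→6c, D[2]=6 ok
k=3 barrier max(L[3]=8,C[2]=5)→8c, D[3]=8 ok
k=4 barrier max(L[4]=2,C[3]=2)→2c, D[4]=2 ok
k=5 barrier max(L[5]=5,C[4]=4)→5c, D[5]=5 ok
k=6 barrier max(L[6]=9,C[5]=5)→9c, D[6]=9 ok
k=7 barrier max(L[7]=3,C[6]=4)→4c, D[7]=3 SHORT
k=8 barrier max(L[8]=4,C[7]=5)→5c, D[8]=5 ok
k=9 barrier C[8]=4→4c, D[9]=4 ok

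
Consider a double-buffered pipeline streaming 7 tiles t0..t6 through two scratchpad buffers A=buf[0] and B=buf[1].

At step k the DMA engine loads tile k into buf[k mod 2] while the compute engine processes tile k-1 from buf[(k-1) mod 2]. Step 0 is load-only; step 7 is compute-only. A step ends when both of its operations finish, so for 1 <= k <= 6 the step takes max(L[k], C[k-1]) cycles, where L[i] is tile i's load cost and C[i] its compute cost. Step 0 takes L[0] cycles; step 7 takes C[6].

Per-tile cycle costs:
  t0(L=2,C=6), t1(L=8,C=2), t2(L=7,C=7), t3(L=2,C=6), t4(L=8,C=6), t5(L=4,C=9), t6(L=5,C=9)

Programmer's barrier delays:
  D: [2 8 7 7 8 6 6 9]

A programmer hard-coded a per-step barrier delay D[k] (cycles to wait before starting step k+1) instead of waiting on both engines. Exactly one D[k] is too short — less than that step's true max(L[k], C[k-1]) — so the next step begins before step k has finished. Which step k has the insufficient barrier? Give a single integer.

hazard at step 6

k=0 barrier L[0]=2→2c, D[0]=2 ok
k=1 barrier max(L[1]=8,C[0]=6)→8c, D[1]=8 ok
k=2 barrier max(L[2]=7,C[1]=2)→7c, D[2]=7 ok
k=3 barrier max(L[3]=2,C[2]=7)→7c, D[3]=7 ok
k=4 barrier max(L[4]=8,C[3]=6)→8c, D[4]=8 ok
k=5 barrier max(L[5]=4,C[4]=6)→6c, D[5]=6 ok
k=6 barrier max(L[6]=5,C[5]=9)→9c, D[6]=6 SHORT
k=7 barrier C[6]=9→9c, D[7]=9 ok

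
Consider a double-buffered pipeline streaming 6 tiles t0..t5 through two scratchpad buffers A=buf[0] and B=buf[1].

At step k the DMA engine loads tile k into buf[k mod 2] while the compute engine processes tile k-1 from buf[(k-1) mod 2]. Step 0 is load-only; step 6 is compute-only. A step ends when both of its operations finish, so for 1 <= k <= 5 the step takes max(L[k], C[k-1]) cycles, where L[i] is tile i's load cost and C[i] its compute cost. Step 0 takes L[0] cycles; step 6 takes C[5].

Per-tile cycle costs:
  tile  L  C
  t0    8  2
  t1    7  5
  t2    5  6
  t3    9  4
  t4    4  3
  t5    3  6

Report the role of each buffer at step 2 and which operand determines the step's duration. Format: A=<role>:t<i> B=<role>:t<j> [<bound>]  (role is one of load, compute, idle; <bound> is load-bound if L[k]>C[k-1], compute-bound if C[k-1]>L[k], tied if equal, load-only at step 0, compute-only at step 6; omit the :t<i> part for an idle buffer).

step 2: A=load:t2 B=compute:t1 [tied]

  0. 8=8c; end=8; A:t0 B:-
  1. max(7,2)=7c; end=15; A:t0 B:t1
  2. max(5,5)=5c; end=20; A:t2 B:t1
  3. max(9,6)=9c; end=29; A:t2 B:t3
  4. max(4,4)=4c; end=33; A:t4 B:t3
  5. max(3,3)=3c; end=36; A:t4 B:t5
  6. 6=6c; end=42; A:t4 B:t5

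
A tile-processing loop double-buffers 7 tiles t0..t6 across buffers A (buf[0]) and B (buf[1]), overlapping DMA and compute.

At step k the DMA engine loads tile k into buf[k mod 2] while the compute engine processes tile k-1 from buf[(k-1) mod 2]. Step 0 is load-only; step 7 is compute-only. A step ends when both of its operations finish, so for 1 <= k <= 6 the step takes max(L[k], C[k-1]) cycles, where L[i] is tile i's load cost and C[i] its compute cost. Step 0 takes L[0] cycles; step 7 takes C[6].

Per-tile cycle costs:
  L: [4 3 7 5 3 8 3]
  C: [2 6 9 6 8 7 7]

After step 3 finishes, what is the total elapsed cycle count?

step 0: L[0]=4 → dur=4, Σ=4 | A=load:t0 B=idle [load-only]
step 1: L[1]=3 C[0]=2 → dur=3, Σ=7 | A=compute:t0 B=load:t1 [load-bound]
step 2: L[2]=7 C[1]=6 → dur=7, Σ=14 | A=load:t2 B=compute:t1 [load-bound]
step 3: L[3]=5 C[2]=9 → dur=9, Σ=23 | A=compute:t2 B=load:t3 [compute-bound]
step 4: L[4]=3 C[3]=6 → dur=6, Σ=29 | A=load:t4 B=compute:t3 [compute-bound]
step 5: L[5]=8 C[4]=8 → dur=8, Σ=37 | A=compute:t4 B=load:t5 [tied]
step 6: L[6]=3 C[5]=7 → dur=7, Σ=44 | A=load:t6 B=compute:t5 [compute-bound]
step 7: C[6]=7 → dur=7, Σ=51 | A=compute:t6 B=idle [compute-only]

end_cycle[3] = 23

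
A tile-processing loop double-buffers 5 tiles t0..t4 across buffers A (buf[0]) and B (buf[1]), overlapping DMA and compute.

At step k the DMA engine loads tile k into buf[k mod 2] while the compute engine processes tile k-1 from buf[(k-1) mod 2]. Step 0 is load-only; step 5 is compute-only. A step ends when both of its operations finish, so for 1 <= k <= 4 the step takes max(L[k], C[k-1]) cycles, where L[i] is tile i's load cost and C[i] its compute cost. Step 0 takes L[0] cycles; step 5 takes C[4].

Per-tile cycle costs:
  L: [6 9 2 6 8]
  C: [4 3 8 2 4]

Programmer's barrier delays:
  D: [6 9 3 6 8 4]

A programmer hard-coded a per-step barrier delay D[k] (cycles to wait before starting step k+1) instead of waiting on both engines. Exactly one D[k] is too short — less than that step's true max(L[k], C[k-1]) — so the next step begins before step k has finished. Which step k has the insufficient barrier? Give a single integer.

k=0 barrier L[0]=6→6c, D[0]=6 ok
k=1 barrier max(L[1]=9,C[0]=4)→9c, D[1]=9 ok
k=2 barrier max(L[2]=2,C[1]=3)→3c, D[2]=3 ok
k=3 barrier max(L[3]=6,C[2]=8)→8c, D[3]=6 SHORT
k=4 barrier max(L[4]=8,C[3]=2)→8c, D[4]=8 ok
k=5 barrier C[4]=4→4c, D[5]=4 ok

hazard at step 3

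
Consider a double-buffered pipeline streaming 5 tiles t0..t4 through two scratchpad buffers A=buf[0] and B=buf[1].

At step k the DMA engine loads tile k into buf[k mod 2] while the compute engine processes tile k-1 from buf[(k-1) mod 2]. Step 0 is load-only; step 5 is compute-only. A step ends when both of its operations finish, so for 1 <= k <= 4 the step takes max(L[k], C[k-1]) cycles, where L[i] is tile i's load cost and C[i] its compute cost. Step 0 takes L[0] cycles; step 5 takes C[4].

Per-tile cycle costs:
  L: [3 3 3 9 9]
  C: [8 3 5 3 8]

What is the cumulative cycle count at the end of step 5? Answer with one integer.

end_cycle[5] = 40

k=0 load=t0/3c comp=- wait=3 total=3
k=1 load=t1/3c comp=t0/8c wait=8 total=11
k=2 load=t2/3c comp=t1/3c wait=3 total=14
k=3 load=t3/9c comp=t2/5c wait=9 total=23
k=4 load=t4/9c comp=t3/3c wait=9 total=32
k=5 load=- comp=t4/8c wait=8 total=40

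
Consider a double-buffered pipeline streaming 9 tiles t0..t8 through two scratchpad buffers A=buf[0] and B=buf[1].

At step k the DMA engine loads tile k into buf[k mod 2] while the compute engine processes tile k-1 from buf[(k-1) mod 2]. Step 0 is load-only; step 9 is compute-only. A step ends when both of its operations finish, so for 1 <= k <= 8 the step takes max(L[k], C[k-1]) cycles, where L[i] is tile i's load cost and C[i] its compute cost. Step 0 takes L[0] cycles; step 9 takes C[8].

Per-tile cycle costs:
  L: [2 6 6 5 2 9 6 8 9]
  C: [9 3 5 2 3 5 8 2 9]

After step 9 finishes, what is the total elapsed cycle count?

end_cycle[9] = 65

[0] DMA t0→A (2c) ∥ CU idle ⇒ 2c, clock 2
[1] DMA t1→B (6c) ∥ CU A:t0 (9c) ⇒ 9c, clock 11
[2] DMA t2→A (6c) ∥ CU B:t1 (3c) ⇒ 6c, clock 17
[3] DMA t3→B (5c) ∥ CU A:t2 (5c) ⇒ 5c, clock 22
[4] DMA t4→A (2c) ∥ CU B:t3 (2c) ⇒ 2c, clock 24
[5] DMA t5→B (9c) ∥ CU A:t4 (3c) ⇒ 9c, clock 33
[6] DMA t6→A (6c) ∥ CU B:t5 (5c) ⇒ 6c, clock 39
[7] DMA t7→B (8c) ∥ CU A:t6 (8c) ⇒ 8c, clock 47
[8] DMA t8→A (9c) ∥ CU B:t7 (2c) ⇒ 9c, clock 56
[9] DMA idle ∥ CU A:t8 (9c) ⇒ 9c, clock 65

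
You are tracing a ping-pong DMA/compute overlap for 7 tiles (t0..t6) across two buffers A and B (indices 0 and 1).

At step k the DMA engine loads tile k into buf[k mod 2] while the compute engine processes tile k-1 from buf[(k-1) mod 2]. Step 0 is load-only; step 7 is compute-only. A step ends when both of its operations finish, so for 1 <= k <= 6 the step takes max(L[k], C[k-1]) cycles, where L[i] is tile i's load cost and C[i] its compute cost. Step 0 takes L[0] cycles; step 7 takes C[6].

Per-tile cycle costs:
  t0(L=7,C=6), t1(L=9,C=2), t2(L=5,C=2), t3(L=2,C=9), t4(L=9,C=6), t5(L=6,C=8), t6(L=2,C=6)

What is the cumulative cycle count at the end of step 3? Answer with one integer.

step 0: L[0]=7 → dur=7, Σ=7 | A=load:t0 B=idle [load-only]
step 1: L[1]=9 C[0]=6 → dur=9, Σ=16 | A=compute:t0 B=load:t1 [load-bound]
step 2: L[2]=5 C[1]=2 → dur=5, Σ=21 | A=load:t2 B=compute:t1 [load-bound]
step 3: L[3]=2 C[2]=2 → dur=2, Σ=23 | A=compute:t2 B=load:t3 [tied]
step 4: L[4]=9 C[3]=9 → dur=9, Σ=32 | A=load:t4 B=compute:t3 [tied]
step 5: L[5]=6 C[4]=6 → dur=6, Σ=38 | A=compute:t4 B=load:t5 [tied]
step 6: L[6]=2 C[5]=8 → dur=8, Σ=46 | A=load:t6 B=compute:t5 [compute-bound]
step 7: C[6]=6 → dur=6, Σ=52 | A=compute:t6 B=idle [compute-only]

end_cycle[3] = 23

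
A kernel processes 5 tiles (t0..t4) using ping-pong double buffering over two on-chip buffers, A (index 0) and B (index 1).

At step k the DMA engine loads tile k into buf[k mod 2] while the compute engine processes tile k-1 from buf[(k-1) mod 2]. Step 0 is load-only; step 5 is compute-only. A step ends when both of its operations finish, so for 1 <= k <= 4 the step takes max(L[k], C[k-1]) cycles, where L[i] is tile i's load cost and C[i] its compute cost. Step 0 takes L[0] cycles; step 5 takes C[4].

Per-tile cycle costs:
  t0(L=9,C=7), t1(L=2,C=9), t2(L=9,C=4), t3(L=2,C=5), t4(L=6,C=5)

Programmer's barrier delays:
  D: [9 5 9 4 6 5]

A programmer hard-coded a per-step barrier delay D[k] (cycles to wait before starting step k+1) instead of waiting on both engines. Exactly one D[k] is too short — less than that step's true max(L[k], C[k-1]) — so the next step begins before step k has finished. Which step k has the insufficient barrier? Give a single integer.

[0] required=L[0]=9=9 vs D=9 ok
[1] required=max(L[1]=2,C[0]=7)=7 vs D=5 SHORT
[2] required=max(L[2]=9,C[1]=9)=9 vs D=9 ok
[3] required=max(L[3]=2,C[2]=4)=4 vs D=4 ok
[4] required=max(L[4]=6,C[3]=5)=6 vs D=6 ok
[5] required=C[4]=5=5 vs D=5 ok

hazard at step 1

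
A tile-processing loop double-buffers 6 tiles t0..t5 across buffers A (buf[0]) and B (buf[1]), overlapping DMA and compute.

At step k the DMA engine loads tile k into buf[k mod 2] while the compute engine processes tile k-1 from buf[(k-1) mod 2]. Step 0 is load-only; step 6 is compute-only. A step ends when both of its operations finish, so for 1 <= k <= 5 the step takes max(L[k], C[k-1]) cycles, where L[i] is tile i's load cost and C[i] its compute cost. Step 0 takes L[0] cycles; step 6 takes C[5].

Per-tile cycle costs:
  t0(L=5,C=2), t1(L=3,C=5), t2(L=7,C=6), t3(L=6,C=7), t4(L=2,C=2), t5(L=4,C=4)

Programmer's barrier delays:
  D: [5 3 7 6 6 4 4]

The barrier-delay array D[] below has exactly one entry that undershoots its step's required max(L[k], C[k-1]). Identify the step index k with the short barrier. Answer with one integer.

hazard at step 4

[0] required=L[0]=5=5 vs D=5 ok
[1] required=max(L[1]=3,C[0]=2)=3 vs D=3 ok
[2] required=max(L[2]=7,C[1]=5)=7 vs D=7 ok
[3] required=max(L[3]=6,C[2]=6)=6 vs D=6 ok
[4] required=max(L[4]=2,C[3]=7)=7 vs D=6 SHORT
[5] required=max(L[5]=4,C[4]=2)=4 vs D=4 ok
[6] required=C[5]=4=4 vs D=4 ok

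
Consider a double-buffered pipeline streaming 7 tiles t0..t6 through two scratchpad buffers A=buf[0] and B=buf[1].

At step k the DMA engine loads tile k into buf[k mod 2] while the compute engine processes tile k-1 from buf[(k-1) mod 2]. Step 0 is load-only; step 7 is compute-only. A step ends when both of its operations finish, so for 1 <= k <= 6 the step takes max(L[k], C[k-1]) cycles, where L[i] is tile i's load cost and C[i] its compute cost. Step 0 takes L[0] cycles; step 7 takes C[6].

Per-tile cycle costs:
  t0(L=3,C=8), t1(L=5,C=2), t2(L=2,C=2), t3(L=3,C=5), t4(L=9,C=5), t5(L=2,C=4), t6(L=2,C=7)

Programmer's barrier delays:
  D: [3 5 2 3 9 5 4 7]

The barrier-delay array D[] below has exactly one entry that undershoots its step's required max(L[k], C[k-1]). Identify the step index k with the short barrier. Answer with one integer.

hazard at step 1

step 0: need L[0]=3 = 3; D[0]=3 ok
step 1: need max(L[1]=5,C[0]=8) = 8; D[1]=5 SHORT
step 2: need max(L[2]=2,C[1]=2) = 2; D[2]=2 ok
step 3: need max(L[3]=3,C[2]=2) = 3; D[3]=3 ok
step 4: need max(L[4]=9,C[3]=5) = 9; D[4]=9 ok
step 5: need max(L[5]=2,C[4]=5) = 5; D[5]=5 ok
step 6: need max(L[6]=2,C[5]=4) = 4; D[6]=4 ok
step 7: need C[6]=7 = 7; D[7]=7 ok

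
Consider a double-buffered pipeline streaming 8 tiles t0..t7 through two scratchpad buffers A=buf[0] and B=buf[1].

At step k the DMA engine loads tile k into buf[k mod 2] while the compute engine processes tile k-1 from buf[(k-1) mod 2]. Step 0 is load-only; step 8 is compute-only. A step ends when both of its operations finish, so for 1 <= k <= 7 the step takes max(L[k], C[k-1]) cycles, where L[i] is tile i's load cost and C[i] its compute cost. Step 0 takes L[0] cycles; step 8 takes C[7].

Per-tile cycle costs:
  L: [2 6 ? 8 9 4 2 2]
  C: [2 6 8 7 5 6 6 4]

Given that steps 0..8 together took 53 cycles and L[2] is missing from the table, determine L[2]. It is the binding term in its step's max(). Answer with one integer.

step 0 | dur = L[0]=2 = 2
step 1 | dur = max(L[1]=6, C[0]=2) = 6
step 2 | dur = max(L[2]=?, C[1]=6) = L[2]  (unknown; binding)
step 3 | dur = max(L[3]=8, C[2]=8) = 8
step 4 | dur = max(L[4]=9, C[3]=7) = 9
step 5 | dur = max(L[5]=4, C[4]=5) = 5
step 6 | dur = max(L[6]=2, C[5]=6) = 6
step 7 | dur = max(L[7]=2, C[6]=6) = 6
step 8 | dur = C[7]=4 = 4
sum of known step durations = 46
dur[2] = total - known = 53 - 46 = 7
L[2] is the binding max in step 2, so L[2] = dur[2] = 7

L[2] = 7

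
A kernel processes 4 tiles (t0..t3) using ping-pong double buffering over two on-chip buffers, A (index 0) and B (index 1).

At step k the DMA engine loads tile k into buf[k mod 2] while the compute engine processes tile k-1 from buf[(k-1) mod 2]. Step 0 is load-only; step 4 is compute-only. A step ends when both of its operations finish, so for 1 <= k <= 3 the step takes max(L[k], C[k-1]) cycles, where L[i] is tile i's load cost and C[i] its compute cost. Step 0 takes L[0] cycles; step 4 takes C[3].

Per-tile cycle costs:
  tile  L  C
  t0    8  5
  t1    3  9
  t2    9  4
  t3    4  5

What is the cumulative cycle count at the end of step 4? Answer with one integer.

k=0 load=t0/8c comp=- wait=8 total=8
k=1 load=t1/3c comp=t0/5c wait=5 total=13
k=2 load=t2/9c comp=t1/9c wait=9 total=22
k=3 load=t3/4c comp=t2/4c wait=4 total=26
k=4 load=- comp=t3/5c wait=5 total=31

end_cycle[4] = 31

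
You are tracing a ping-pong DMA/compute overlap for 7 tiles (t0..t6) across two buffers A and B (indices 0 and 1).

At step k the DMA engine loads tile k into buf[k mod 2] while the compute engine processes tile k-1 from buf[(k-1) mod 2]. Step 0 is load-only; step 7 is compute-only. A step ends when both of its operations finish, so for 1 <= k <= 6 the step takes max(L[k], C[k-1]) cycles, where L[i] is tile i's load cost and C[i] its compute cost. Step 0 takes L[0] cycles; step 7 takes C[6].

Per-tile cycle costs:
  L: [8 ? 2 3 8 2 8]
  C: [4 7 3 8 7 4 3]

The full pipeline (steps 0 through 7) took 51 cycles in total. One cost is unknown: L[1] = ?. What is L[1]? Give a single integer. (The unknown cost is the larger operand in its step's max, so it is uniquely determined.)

L[1] = 7

step 0 → dur = L[0]=8 = 8
step 1 → dur = max(L[1]=?, C[0]=4) = L[1]  (unknown; binding)
step 2 → dur = max(L[2]=2, C[1]=7) = 7
step 3 → dur = max(L[3]=3, C[2]=3) = 3
step 4 → dur = max(L[4]=8, C[3]=8) = 8
step 5 → dur = max(L[5]=2, C[4]=7) = 7
step 6 → dur = max(L[6]=8, C[5]=4) = 8
step 7 → dur = C[6]=3 = 3
sum of known step durations = 44
dur[1] = total - known = 51 - 44 = 7
L[1] is the binding max in step 1, so L[1] = dur[1] = 7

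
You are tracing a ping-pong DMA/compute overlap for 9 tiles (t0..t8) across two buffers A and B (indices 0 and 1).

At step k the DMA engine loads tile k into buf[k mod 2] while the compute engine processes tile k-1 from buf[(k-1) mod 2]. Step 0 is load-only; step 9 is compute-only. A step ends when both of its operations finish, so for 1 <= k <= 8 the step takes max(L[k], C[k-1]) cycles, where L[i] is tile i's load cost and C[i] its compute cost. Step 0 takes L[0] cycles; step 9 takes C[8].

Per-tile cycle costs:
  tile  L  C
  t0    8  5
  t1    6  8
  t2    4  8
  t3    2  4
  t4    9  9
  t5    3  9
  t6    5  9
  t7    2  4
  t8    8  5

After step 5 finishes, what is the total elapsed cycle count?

step 0: L[0]=8 → dur=8, Σ=8 | A=load:t0 B=idle [load-only]
step 1: L[1]=6 C[0]=5 → dur=6, Σ=14 | A=compute:t0 B=load:t1 [load-bound]
step 2: L[2]=4 C[1]=8 → dur=8, Σ=22 | A=load:t2 B=compute:t1 [compute-bound]
step 3: L[3]=2 C[2]=8 → dur=8, Σ=30 | A=compute:t2 B=load:t3 [compute-bound]
step 4: L[4]=9 C[3]=4 → dur=9, Σ=39 | A=load:t4 B=compute:t3 [load-bound]
step 5: L[5]=3 C[4]=9 → dur=9, Σ=48 | A=compute:t4 B=load:t5 [compute-bound]
step 6: L[6]=5 C[5]=9 → dur=9, Σ=57 | A=load:t6 B=compute:t5 [compute-bound]
step 7: L[7]=2 C[6]=9 → dur=9, Σ=66 | A=compute:t6 B=load:t7 [compute-bound]
step 8: L[8]=8 C[7]=4 → dur=8, Σ=74 | A=load:t8 B=compute:t7 [load-bound]
step 9: C[8]=5 → dur=5, Σ=79 | A=compute:t8 B=idle [compute-only]

end_cycle[5] = 48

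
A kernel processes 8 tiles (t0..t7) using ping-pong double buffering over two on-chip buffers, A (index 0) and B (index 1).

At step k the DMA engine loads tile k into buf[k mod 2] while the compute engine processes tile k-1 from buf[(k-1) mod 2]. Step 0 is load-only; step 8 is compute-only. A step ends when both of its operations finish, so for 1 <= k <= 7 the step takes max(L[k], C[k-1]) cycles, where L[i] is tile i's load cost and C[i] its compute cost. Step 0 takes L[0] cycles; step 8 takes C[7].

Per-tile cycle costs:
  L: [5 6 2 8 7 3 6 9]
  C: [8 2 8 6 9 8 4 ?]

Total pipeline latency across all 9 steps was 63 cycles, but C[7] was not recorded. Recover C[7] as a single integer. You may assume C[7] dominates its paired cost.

step 0 | dur = L[0]=5 = 5
step 1 | dur = max(L[1]=6, C[0]=8) = 8
step 2 | dur = max(L[2]=2, C[1]=2) = 2
step 3 | dur = max(L[3]=8, C[2]=8) = 8
step 4 | dur = max(L[4]=7, C[3]=6) = 7
step 5 | dur = max(L[5]=3, C[4]=9) = 9
step 6 | dur = max(L[6]=6, C[5]=8) = 8
step 7 | dur = max(L[7]=9, C[6]=4) = 9
step 8 | dur = C[7]=? = C[7]  (unknown; binding)
sum of known step durations = 56
dur[8] = total - known = 63 - 56 = 7
C[7] is the binding max in step 8, so C[7] = dur[8] = 7

C[7] = 7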